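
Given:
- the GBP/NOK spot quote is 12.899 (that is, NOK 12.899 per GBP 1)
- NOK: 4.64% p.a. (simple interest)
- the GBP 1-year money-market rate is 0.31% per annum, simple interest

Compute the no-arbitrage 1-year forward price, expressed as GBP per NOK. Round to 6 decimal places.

T = 1 year.
NOK accumulates by 1 + 0.0464×1 = 1.046400.
GBP growth factor: 1 + 0.0031×1 = 1.003100.
Forward (NOK per GBP) = 12.899 × 1.046400 / 1.003100 = 13.45580.
Invert for GBP per NOK: 1 / 13.45580 = 0.074317.

0.074317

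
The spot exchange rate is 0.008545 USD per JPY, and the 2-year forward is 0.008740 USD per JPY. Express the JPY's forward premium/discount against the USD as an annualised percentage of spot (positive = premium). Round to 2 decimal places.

T = 2 years.
JPY trades forward at +2.28204% vs spot over the period.
Per annum: 0.0228204 / 2 = 0.011410 = 1.14%.

+1.14%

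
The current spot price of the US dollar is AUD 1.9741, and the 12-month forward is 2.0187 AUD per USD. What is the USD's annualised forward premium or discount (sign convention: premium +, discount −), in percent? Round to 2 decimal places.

+2.26%

T = 1 year.
(F − S)/S = (2.0187 − 1.9741)/1.9741 = 0.0225926.
×(1/T) gives 2.26% p.a.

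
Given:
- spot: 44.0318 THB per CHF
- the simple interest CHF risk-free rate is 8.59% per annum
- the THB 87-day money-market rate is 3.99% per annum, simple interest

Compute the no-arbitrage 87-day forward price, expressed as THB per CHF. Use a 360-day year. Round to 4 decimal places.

T = 87/360 years.
Growth of 1 THB over T: 1 + 0.0399×87/360 = 1.0096425.
Growth of 1 CHF over T: 1 + 0.0859×87/360 = 1.02075917.
CIP: F = S · (grow THB)/(grow CHF) = 44.0318 × 1.0096425/1.02075917 = 43.552268 THB per CHF.

43.5523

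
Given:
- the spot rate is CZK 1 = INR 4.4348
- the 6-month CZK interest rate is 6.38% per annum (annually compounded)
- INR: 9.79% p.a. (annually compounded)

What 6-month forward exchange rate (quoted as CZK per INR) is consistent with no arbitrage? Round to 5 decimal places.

0.22196

T = 6/12 years.
INR accumulates by (1 + 0.0979)^(6/12) = 1.0478072.
Growth of 1 CZK over T: (1 + 0.0638)^(6/12) = 1.0314068.
So F = 4.4348 × 1.0478072 / 1.0314068 = 4.505318 (INR/CZK).
Invert for CZK per INR: 1 / 4.505318 = 0.22196.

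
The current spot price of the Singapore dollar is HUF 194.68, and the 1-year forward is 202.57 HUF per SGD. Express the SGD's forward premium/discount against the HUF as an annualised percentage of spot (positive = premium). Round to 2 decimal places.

+4.05%

T = 1 year.
(F − S)/S = (202.57 − 194.68)/194.68 = 0.0405280.
×(1/T) gives 4.05% p.a.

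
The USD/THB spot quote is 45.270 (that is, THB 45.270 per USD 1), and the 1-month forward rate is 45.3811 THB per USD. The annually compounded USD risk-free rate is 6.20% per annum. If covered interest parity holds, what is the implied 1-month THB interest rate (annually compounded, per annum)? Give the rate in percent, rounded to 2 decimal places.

9.37%

T = 1/12 years.
CIP gives F = S · g_THB/g_USD, so g_THB/g_USD = 45.3811/45.27 = 1.0024542.
USD growth factor: (1 + 0.0620)^(1/12) = 1.0050254.
So the THB growth factor = 1.0074919.
r = 1.0074919^(12/1) − 1 = 0.093701 → 9.37%.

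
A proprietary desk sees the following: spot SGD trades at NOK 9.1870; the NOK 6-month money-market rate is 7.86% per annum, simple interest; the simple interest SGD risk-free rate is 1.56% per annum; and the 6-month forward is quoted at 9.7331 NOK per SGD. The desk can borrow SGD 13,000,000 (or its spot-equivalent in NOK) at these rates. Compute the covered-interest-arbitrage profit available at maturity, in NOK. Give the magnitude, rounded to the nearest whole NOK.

T = 6/12 years.
Route A — deposit SGD, sell forward: 13,000,000 × 1.007800 × 9.7331 = NOK 127,517,236.34.
Route B — convert at spot, deposit NOK: 13,000,000 × 9.1870 × 1.039300 = NOK 124,124,638.30.
The quoted forward overvalues SGD, so borrow NOK, buy SGD at spot, deposit the SGD at 1.56%, and sell the proceeds forward at 9.7331.
Profit = 127,517,236.34 − 124,124,638.30 = NOK 3,392,598.

NOK 3,392,598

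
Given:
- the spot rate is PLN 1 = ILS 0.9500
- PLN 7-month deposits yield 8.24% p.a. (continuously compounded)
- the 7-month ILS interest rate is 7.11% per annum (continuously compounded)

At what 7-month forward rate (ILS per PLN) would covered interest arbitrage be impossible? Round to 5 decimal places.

T = 7/12 years.
Growth of 1 ILS over T: e^(0.0711×7/12) = 1.0423471.
Growth of 1 PLN over T: e^(0.0824×7/12) = 1.0492406.
So F = 0.95 × 1.0423471 / 1.0492406 = 0.9437585 (ILS/PLN).

0.94376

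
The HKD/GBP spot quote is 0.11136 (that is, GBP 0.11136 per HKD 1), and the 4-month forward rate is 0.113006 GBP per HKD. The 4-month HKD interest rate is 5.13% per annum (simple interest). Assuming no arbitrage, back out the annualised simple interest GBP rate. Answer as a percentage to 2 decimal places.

9.64%

T = 4/12 years.
CIP gives F = S · g_GBP/g_HKD, so g_GBP/g_HKD = 0.113006/0.11136 = 1.0147809.
The HKD side grows by 1 + 0.0513×4/12 = 1.017100.
So the GBP growth factor = 1.0321337.
(1.0321337 − 1)/T = 0.096401, i.e. 9.64%.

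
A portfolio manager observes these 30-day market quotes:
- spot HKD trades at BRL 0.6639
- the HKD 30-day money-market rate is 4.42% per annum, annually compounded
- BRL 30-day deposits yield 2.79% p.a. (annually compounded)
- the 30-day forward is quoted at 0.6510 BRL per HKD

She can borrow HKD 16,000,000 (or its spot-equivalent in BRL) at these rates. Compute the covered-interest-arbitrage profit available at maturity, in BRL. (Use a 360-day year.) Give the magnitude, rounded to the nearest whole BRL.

BRL 193,177

T = 30/360 years.
Keep in HKD, deliver into the forward: 16,000,000·1.0036107566·0.6510 = BRL 10,453,609.64.
Swap to BRL now, deposit: 16,000,000·0.6639·1.0022957885 = BRL 10,646,786.78.
The quoted forward undervalues HKD, so borrow HKD, convert to BRL at spot, deposit the BRL at 2.79%, and buy HKD forward at 0.6510 to cover the loan.
Profit = 10,646,786.78 − 10,453,609.64 = BRL 193,177.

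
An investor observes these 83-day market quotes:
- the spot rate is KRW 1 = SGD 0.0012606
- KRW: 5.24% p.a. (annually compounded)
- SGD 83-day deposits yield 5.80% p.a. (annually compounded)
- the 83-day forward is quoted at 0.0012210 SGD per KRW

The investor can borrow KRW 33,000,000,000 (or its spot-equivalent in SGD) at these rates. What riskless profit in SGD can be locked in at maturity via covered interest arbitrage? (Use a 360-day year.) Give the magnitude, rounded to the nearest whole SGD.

T = 83/360 years.
Invest the KRW and cover forward: 33,000,000,000 × 1.0118448271 × 0.0012210 = SGD 40,770,263.62.
Convert at spot and invest in SGD: 33,000,000,000 × 0.0012606 × 1.0130836507 = SGD 42,144,077.25.
The quoted forward undervalues KRW, so borrow KRW, convert to SGD at spot, deposit the SGD at 5.80%, and buy KRW forward at 0.0012210 to cover the loan.
Profit = 42,144,077.25 − 40,770,263.62 = SGD 1,373,814.

SGD 1,373,814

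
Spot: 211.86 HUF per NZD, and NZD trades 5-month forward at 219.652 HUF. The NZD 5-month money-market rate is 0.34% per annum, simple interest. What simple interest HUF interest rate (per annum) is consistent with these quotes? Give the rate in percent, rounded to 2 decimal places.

9.18%

T = 5/12 years.
By CIP, F/S equals the HUF-to-NZD growth ratio: 219.652/211.86 = 1.0367790.
NZD growth factor: 1 + 0.0034×5/12 = 1.0014167.
Hence g_HUF = 1.0382478.
(1.0382478 − 1)/T = 0.091795, i.e. 9.18%.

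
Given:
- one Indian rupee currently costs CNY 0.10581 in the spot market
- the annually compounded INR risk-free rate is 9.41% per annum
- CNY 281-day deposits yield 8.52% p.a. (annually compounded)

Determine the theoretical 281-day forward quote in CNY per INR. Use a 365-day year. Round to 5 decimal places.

T = 281/365 years.
CNY accumulates by (1 + 0.0852)^(281/365) = 1.0649707.
INR accumulates by (1 + 0.0941)^(281/365) = 1.0716885.
So F = 0.10581 × 1.0649707 / 1.0716885 = 0.1051467 (CNY/INR).

0.10515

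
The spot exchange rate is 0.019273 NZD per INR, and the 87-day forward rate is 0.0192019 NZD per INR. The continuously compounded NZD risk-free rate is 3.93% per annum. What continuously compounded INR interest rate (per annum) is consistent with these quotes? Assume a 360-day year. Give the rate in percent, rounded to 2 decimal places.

5.46%

T = 87/360 years.
CIP gives F = S · g_NZD/g_INR, so g_NZD/g_INR = 0.0192019/0.019273 = 0.9963109.
NZD growth factor: e^(0.0393×87/360) = 1.0095427.
That pins the INR growth at 1.0132808.
Take logs: ln 1.0132808 / (87/360) = 0.054593, so 5.46%.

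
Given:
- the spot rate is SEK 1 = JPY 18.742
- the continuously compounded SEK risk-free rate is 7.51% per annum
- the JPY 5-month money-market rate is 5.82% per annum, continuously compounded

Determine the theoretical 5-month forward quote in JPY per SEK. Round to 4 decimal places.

18.6105

T = 5/12 years.
Growth of 1 JPY over T: e^(0.0582×5/12) = 1.02454642.
Growth of 1 SEK over T: e^(0.0751×5/12) = 1.0317864.
CIP: F = S · (grow JPY)/(grow SEK) = 18.742 × 1.02454642/1.0317864 = 18.610489 JPY per SEK.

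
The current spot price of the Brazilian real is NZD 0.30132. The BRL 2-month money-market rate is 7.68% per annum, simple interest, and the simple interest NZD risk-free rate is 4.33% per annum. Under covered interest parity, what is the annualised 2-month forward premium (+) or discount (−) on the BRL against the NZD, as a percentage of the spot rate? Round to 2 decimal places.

T = 2/12 years.
No-arbitrage forward: 0.30132 × 1.0072167 / 1.012800 = 0.29965890 NZD/BRL.
(F − S)/S ÷ T = (0.29965890 − 0.30132)/0.30132/(2/12) = -0.033076 → -3.31%.

-3.31%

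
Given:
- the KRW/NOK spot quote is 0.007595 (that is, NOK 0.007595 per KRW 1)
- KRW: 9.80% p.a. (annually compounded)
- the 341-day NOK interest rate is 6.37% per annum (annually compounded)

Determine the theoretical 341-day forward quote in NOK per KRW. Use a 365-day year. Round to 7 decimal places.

T = 341/365 years.
Growth of 1 NOK over T: (1 + 0.0637)^(341/365) = 1.0593896.
KRW growth factor: (1 + 0.0980)^(341/365) = 1.091271.
So F = 0.007595 × 1.0593896 / 1.091271 = 0.007373113 (NOK/KRW).

0.0073731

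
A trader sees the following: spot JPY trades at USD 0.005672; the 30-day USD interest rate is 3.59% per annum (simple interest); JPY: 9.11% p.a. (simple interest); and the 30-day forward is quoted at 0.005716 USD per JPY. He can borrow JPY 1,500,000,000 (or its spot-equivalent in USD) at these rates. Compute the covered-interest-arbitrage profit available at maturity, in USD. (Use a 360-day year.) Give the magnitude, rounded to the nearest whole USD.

USD 105,638

T = 30/360 years.
Keep in JPY, deliver into the forward: 1,500,000,000·1.007591667·0.005716 = USD 8,639,090.95.
Swap to USD now, deposit: 1,500,000,000·0.005672·1.002991667 = USD 8,533,453.10.
The quoted forward overvalues JPY, so borrow USD, buy JPY at spot, deposit the JPY at 9.11%, and sell the proceeds forward at 0.005716.
Arbitrage profit = |8,639,090.95 − 8,533,453.10| = USD 105,638.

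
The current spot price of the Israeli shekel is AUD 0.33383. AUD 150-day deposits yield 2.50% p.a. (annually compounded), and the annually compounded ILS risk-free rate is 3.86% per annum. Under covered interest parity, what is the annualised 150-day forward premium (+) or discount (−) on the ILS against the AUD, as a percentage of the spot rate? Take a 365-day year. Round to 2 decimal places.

-1.31%

T = 150/365 years.
CIP forward (AUD per ILS) = 0.33383 × 1.0101993/1.0156863 = 0.33202656.
Annualised premium = (F − S)/S × (1/T) = (0.33202656 − 0.33383)/0.33383 ÷ (150/365) = -1.31%.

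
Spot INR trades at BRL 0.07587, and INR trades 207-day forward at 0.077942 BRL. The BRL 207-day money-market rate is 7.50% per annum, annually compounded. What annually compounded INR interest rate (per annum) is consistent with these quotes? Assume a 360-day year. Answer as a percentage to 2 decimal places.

2.58%

T = 207/360 years.
CIP gives F = S · g_BRL/g_INR, so g_BRL/g_INR = 0.077942/0.07587 = 1.0273099.
BRL growth factor: (1 + 0.0750)^(207/360) = 1.0424611.
Hence g_INR = 1.0147484.
Annualise: 1.0147484^(360/207) − 1 = 0.025789 = 2.58%.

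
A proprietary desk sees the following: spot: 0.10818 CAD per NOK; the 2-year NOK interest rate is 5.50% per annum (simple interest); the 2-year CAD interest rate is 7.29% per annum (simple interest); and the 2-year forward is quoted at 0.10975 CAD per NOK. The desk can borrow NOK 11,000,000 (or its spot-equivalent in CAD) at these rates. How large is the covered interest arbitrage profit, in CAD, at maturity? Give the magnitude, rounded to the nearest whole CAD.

CAD 23,432

T = 2 years.
Route A — deposit NOK, sell forward: 11,000,000 × 1.110000 × 0.10975 = CAD 1,340,047.50.
Route B — convert at spot, deposit CAD: 11,000,000 × 0.10818 × 1.145800 = CAD 1,363,479.08.
The quoted forward undervalues NOK, so borrow NOK, convert to CAD at spot, deposit the CAD at 7.29%, and buy NOK forward at 0.10975 to cover the loan.
The gap between the two covered legs is CAD 23,432.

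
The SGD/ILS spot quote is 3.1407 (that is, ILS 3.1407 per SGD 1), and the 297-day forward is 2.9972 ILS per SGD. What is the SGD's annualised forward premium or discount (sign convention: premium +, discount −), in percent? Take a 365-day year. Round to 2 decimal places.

-5.62%

T = 297/365 years.
Period premium: (2.9972 − 3.1407)/3.1407 = -0.0456905.
Per annum: -0.0456905 / (297/365) = -0.056152 = -5.62%.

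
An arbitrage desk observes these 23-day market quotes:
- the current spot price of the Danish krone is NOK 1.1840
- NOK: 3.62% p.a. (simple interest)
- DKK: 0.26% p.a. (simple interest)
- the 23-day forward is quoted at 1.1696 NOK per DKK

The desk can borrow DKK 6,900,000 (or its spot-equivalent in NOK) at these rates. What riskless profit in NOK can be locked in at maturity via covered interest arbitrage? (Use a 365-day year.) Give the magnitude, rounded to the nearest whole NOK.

T = 23/365 years.
Keep in DKK, deliver into the forward: 6,900,000·1.000163836·1.1696 = NOK 8,071,562.20.
Swap to NOK now, deposit: 6,900,000·1.1840·1.002281096 = NOK 8,188,235.64.
The quoted forward undervalues DKK, so borrow DKK, convert to NOK at spot, deposit the NOK at 3.62%, and buy DKK forward at 1.1696 to cover the loan.
Arbitrage profit = |8,071,562.20 − 8,188,235.64| = NOK 116,673.

NOK 116,673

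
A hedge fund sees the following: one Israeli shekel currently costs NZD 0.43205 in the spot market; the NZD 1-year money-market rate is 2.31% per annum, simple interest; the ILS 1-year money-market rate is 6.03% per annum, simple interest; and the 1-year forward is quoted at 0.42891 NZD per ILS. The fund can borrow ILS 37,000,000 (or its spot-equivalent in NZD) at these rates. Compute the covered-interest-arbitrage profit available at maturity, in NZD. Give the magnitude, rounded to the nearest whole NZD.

T = 1 year.
Keep in ILS, deliver into the forward: 37,000,000·1.060300·0.42891 = NZD 16,826,611.10.
Swap to NZD now, deposit: 37,000,000·0.43205·1.023100 = NZD 16,355,123.14.
The quoted forward overvalues ILS, so borrow NZD, buy ILS at spot, deposit the ILS at 6.03%, and sell the proceeds forward at 0.42891.
Profit = 16,826,611.10 − 16,355,123.14 = NZD 471,488.

NZD 471,488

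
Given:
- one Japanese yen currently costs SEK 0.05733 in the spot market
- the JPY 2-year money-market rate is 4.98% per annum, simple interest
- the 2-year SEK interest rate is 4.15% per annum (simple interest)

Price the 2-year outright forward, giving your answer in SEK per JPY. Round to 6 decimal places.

T = 2 years.
Growth of 1 SEK over T: 1 + 0.0415×2 = 1.083000.
JPY growth factor: 1 + 0.0498×2 = 1.099600.
CIP: F = S · (grow SEK)/(grow JPY) = 0.05733 × 1.083000/1.099600 = 0.05646452 SEK per JPY.

0.056465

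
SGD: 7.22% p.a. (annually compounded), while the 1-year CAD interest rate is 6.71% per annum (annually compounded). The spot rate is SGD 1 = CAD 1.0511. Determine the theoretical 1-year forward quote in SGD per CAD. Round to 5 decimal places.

0.95593

T = 1 year.
CAD accumulates by (1 + 0.0671)^1 = 1.067100.
SGD accumulates by (1 + 0.0722)^1 = 1.072200.
CIP: F = S · (grow CAD)/(grow SGD) = 1.0511 × 1.067100/1.072200 = 1.046100 CAD per SGD.
Invert for SGD per CAD: 1 / 1.046100 = 0.95593.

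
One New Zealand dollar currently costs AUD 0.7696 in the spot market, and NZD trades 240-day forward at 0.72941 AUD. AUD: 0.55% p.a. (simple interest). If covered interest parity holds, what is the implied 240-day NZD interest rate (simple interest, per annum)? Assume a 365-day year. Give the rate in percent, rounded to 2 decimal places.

T = 240/365 years.
By CIP, F/S equals the AUD-to-NZD growth ratio: 0.72941/0.7696 = 0.9477781.
The AUD side grows by 1 + 0.0055×240/365 = 1.0036164.
Hence g_NZD = 1.058915.
r = (1.058915 − 1)/(240/365) = 0.089600 → 8.96%.

8.96%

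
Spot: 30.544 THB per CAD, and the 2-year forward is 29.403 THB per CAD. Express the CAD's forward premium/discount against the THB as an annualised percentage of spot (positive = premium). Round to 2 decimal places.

-1.87%

T = 2 years.
CAD trades forward at -3.73559% vs spot over the period.
Annualise by dividing by T: -0.0373559 / 2 = -0.018678 → -1.87%.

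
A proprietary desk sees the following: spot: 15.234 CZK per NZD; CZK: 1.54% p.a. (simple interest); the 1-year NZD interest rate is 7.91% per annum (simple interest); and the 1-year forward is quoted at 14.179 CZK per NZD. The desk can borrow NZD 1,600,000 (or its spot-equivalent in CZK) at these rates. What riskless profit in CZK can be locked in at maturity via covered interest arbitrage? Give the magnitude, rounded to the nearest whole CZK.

T = 1 year.
Keep in NZD, deliver into the forward: 1,600,000·1.079100·14.179 = CZK 24,480,894.24.
Swap to CZK now, deposit: 1,600,000·15.234·1.015400 = CZK 24,749,765.76.
The quoted forward undervalues NZD, so borrow NZD, convert to CZK at spot, deposit the CZK at 1.54%, and buy NZD forward at 14.179 to cover the loan.
Profit = 24,749,765.76 − 24,480,894.24 = CZK 268,872.

CZK 268,872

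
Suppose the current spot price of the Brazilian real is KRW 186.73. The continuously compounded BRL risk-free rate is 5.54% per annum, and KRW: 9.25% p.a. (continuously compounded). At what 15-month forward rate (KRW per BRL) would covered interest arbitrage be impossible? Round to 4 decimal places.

195.5935

T = 15/12 years.
KRW accumulates by e^(0.0925×15/12) = 1.122574828.
BRL accumulates by e^(0.0554×15/12) = 1.071704102.
Forward (KRW per BRL) = 186.73 × 1.122574828 / 1.071704102 = 195.593539.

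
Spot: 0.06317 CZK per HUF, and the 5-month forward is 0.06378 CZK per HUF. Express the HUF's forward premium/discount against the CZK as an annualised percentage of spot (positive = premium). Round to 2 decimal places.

+2.32%

T = 5/12 years.
Period premium: (0.06378 − 0.06317)/0.06317 = 0.0096565.
×(1/T) gives 2.32% p.a.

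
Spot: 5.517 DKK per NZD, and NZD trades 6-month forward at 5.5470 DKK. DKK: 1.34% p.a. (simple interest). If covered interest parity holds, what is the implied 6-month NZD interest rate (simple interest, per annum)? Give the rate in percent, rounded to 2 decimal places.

T = 6/12 years.
F/S = 5.547/5.517 = 1.0054377 = (growth of DKK) / (growth of NZD).
The DKK side grows by 1 + 0.0134×6/12 = 1.006700.
So the NZD growth factor = 1.0012555.
r = (1.0012555 − 1)/(6/12) = 0.002511 → 0.25%.

0.25%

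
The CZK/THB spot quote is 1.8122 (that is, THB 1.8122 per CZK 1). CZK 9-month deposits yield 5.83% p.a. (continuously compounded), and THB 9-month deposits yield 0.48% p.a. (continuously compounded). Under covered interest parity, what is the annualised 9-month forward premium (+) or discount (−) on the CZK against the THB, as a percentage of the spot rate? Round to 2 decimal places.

T = 9/12 years.
No-arbitrage forward: 1.8122 × 1.0036065 / 1.044695 = 1.7409251 THB/CZK.
(F − S)/S ÷ T = (1.7409251 − 1.8122)/1.8122/(9/12) = -0.052441 → -5.24%.

-5.24%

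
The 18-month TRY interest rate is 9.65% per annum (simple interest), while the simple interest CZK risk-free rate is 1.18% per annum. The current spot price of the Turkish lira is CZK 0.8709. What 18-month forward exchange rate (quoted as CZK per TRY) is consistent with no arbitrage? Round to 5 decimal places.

T = 18/12 years.
CZK growth factor: 1 + 0.0118×18/12 = 1.017700.
TRY growth factor: 1 + 0.0965×18/12 = 1.144750.
So F = 0.8709 × 1.017700 / 1.144750 = 0.7742432 (CZK/TRY).

0.77424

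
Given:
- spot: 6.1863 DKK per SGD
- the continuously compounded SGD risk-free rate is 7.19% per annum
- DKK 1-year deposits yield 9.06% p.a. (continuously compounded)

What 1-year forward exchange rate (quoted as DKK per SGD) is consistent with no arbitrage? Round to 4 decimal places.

6.3031

T = 1 year.
DKK accumulates by e^(0.0906×1) = 1.094831.
SGD accumulates by e^(0.0719×1) = 1.0745479.
So F = 6.1863 × 1.094831 / 1.0745479 = 6.303072 (DKK/SGD).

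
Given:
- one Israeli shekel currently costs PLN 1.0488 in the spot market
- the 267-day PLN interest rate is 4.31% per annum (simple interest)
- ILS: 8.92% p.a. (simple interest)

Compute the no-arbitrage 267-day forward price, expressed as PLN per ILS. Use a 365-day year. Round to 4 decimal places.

1.0156

T = 267/365 years.
Growth of 1 PLN over T: 1 + 0.0431×267/365 = 1.0315279.
Growth of 1 ILS over T: 1 + 0.0892×267/365 = 1.0652504.
Forward (PLN per ILS) = 1.0488 × 1.0315279 / 1.0652504 = 1.015598.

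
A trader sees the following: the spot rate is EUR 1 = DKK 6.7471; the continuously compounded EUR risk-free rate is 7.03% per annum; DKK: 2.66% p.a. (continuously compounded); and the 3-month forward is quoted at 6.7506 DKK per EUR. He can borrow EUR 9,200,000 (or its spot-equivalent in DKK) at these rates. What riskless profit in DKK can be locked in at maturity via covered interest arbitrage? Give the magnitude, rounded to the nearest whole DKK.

DKK 719,189

T = 3/12 years.
Keep in EUR, deliver into the forward: 9,200,000·1.0177303491·6.7506 = DKK 63,206,672.55.
Swap to DKK now, deposit: 9,200,000·6.7471·1.0066721603 = DKK 62,487,483.14.
The quoted forward overvalues EUR, so borrow DKK, buy EUR at spot, deposit the EUR at 7.03%, and sell the proceeds forward at 6.7506.
The gap between the two covered legs is DKK 719,189.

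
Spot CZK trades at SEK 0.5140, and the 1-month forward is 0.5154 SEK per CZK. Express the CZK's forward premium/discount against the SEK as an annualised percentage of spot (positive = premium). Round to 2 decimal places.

+3.27%

T = 1/12 years.
CZK trades forward at +0.27237% vs spot over the period.
Per annum: 0.0027237 / (1/12) = 0.032684 = 3.27%.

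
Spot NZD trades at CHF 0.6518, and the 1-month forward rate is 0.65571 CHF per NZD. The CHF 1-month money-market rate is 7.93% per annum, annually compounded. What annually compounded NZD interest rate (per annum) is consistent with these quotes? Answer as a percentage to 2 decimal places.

0.46%

T = 1/12 years.
By CIP, F/S equals the CHF-to-NZD growth ratio: 0.65571/0.6518 = 1.0059988.
The CHF side grows by (1 + 0.0793)^(1/12) = 1.0063797.
That pins the NZD growth at 1.0003786.
Annualise: 1.0003786^(12/1) − 1 = 0.004553 = 0.46%.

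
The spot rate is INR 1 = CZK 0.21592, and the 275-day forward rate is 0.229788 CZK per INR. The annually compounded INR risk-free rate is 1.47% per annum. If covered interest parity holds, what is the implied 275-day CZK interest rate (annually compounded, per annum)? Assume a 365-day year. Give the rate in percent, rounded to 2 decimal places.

10.21%

T = 275/365 years.
F/S = 0.229788/0.21592 = 1.0642275 = (growth of CZK) / (growth of INR).
The INR side grows by (1 + 0.0147)^(275/365) = 1.0110554.
So the CZK growth factor = 1.075993.
r = 1.075993^(365/275) − 1 = 0.102097 → 10.21%.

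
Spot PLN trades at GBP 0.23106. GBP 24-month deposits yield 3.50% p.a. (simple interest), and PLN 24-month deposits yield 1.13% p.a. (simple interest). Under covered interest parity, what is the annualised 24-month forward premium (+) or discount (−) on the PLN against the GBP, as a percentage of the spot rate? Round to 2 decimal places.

+2.32%

T = 2 years.
CIP forward (GBP per PLN) = 0.23106 × 1.070000/1.022600 = 0.24177019.
(F − S)/S ÷ T = (0.24177019 − 0.23106)/0.23106/2 = 0.023176 → 2.32%.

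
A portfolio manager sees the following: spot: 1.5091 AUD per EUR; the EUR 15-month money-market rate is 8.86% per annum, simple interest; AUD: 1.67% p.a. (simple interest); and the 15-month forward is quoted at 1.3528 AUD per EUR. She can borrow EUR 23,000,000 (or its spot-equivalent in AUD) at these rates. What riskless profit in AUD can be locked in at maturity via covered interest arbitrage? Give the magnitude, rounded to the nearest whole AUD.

T = 15/12 years.
Invest the EUR and cover forward: 23,000,000 × 1.110750 × 1.3528 = AUD 34,560,319.80.
Convert at spot and invest in AUD: 23,000,000 × 1.5091 × 1.020875 = AUD 35,433,856.64.
The quoted forward undervalues EUR, so borrow EUR, convert to AUD at spot, deposit the AUD at 1.67%, and buy EUR forward at 1.3528 to cover the loan.
Arbitrage profit = |34,560,319.80 − 35,433,856.64| = AUD 873,537.

AUD 873,537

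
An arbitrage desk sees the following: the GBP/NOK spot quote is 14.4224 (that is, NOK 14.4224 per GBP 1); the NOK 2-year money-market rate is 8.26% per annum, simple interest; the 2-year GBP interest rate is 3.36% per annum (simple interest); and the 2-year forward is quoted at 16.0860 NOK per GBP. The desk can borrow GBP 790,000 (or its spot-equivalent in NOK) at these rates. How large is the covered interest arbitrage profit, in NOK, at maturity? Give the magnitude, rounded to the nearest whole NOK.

T = 2 years.
Route A — deposit GBP, sell forward: 790,000 × 1.067200 × 16.0860 = NOK 13,561,913.57.
Route B — convert at spot, deposit NOK: 790,000 × 14.4224 × 1.165200 = NOK 13,275,934.58.
The quoted forward overvalues GBP, so borrow NOK, buy GBP at spot, deposit the GBP at 3.36%, and sell the proceeds forward at 16.0860.
Profit = 13,561,913.57 − 13,275,934.58 = NOK 285,979.

NOK 285,979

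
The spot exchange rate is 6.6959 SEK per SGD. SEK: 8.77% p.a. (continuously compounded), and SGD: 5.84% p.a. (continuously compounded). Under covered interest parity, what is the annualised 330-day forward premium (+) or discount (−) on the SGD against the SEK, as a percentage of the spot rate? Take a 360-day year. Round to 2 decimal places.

+2.97%

T = 330/360 years.
No-arbitrage forward: 6.6959 × 1.0837114 / 1.0549922 = 6.8781771 SEK/SGD.
Annualised premium = (F − S)/S × (1/T) = (6.8781771 − 6.6959)/6.6959 ÷ (330/360) = 2.97%.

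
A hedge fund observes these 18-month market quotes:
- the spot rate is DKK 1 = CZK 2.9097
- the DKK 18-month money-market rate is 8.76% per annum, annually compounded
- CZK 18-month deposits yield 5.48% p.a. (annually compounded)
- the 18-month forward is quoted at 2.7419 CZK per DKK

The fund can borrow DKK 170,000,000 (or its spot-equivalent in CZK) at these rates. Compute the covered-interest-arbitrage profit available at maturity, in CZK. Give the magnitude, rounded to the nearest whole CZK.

T = 18/12 years.
Route A — deposit DKK, sell forward: 170,000,000 × 1.13423696879 × 2.7419 = CZK 528,693,938.60.
Route B — convert at spot, deposit CZK: 170,000,000 × 2.9097 × 1.08331606034 = CZK 535,861,205.93.
The quoted forward undervalues DKK, so borrow DKK, convert to CZK at spot, deposit the CZK at 5.48%, and buy DKK forward at 2.7419 to cover the loan.
Arbitrage profit = |528,693,938.60 − 535,861,205.93| = CZK 7,167,267.

CZK 7,167,267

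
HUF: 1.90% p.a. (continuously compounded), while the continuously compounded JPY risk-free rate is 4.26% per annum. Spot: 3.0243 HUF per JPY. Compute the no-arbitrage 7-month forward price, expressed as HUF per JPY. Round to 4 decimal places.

T = 7/12 years.
HUF accumulates by e^(0.0190×7/12) = 1.011145.
JPY accumulates by e^(0.0426×7/12) = 1.0251613.
So F = 3.0243 × 1.011145 / 1.0251613 = 2.982951 (HUF/JPY).

2.9830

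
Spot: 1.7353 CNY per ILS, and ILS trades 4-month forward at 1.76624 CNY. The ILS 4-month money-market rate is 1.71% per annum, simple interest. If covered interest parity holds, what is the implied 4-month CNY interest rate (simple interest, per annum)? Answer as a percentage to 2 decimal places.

7.09%

T = 4/12 years.
F/S = 1.76624/1.7353 = 1.0178298 = (growth of CNY) / (growth of ILS).
The ILS side grows by 1 + 0.0171×4/12 = 1.005700.
That pins the CNY growth at 1.0236314.
r = (1.0236314 − 1)/(4/12) = 0.070894 → 7.09%.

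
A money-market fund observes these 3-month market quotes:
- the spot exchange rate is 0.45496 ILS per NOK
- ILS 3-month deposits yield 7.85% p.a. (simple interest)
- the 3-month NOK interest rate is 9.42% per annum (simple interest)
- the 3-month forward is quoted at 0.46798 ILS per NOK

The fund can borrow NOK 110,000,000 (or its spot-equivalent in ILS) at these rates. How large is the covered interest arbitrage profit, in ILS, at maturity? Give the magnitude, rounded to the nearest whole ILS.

T = 3/12 years.
Invest the NOK and cover forward: 110,000,000 × 1.023550 × 0.46798 = ILS 52,690,102.19.
Convert at spot and invest in ILS: 110,000,000 × 0.45496 × 1.019625 = ILS 51,027,744.90.
The quoted forward overvalues NOK, so borrow ILS, buy NOK at spot, deposit the NOK at 9.42%, and sell the proceeds forward at 0.46798.
Arbitrage profit = |52,690,102.19 − 51,027,744.90| = ILS 1,662,357.

ILS 1,662,357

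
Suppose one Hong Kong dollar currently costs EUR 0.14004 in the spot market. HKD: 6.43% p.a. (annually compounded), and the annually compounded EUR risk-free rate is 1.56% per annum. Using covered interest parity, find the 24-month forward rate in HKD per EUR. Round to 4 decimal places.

T = 2 years.
EUR growth factor: (1 + 0.0156)^2 = 1.0314434.
Growth of 1 HKD over T: (1 + 0.0643)^2 = 1.1327345.
CIP: F = S · (grow EUR)/(grow HKD) = 0.14004 × 1.0314434/1.1327345 = 0.1275174 EUR per HKD.
Quoted the other way: 1/0.1275174 = 7.8421 HKD per EUR.

7.8421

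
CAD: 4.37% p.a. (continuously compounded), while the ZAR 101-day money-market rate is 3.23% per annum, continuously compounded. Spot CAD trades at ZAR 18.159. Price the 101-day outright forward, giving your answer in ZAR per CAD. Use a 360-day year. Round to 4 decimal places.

18.1010

T = 101/360 years.
ZAR accumulates by e^(0.0323×101/360) = 1.00910313.
CAD growth factor: e^(0.0437×101/360) = 1.01233574.
So F = 18.159 × 1.00910313 / 1.01233574 = 18.101014 (ZAR/CAD).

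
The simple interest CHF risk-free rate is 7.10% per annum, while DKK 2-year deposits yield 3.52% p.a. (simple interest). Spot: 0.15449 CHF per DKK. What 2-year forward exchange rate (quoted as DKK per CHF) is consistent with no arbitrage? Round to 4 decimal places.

6.0671

T = 2 years.
CHF growth factor: 1 + 0.0710×2 = 1.142000.
DKK accumulates by 1 + 0.0352×2 = 1.070400.
CIP: F = S · (grow CHF)/(grow DKK) = 0.15449 × 1.142000/1.070400 = 0.1648240 CHF per DKK.
Quoted the other way: 1/0.1648240 = 6.0671 DKK per CHF.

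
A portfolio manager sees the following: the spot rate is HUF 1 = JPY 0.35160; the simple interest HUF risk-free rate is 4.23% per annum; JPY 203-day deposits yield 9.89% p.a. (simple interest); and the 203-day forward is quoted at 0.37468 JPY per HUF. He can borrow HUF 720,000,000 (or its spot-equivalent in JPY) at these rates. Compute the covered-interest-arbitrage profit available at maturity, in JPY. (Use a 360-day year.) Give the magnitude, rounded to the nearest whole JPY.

T = 203/360 years.
Keep in HUF, deliver into the forward: 720,000,000·1.0238525·0.37468 = JPY 276,204,279.38.
Swap to JPY now, deposit: 720,000,000·0.35160·1.05576861111 = JPY 267,269,935.44.
The quoted forward overvalues HUF, so borrow JPY, buy HUF at spot, deposit the HUF at 4.23%, and sell the proceeds forward at 0.37468.
Arbitrage profit = |276,204,279.38 − 267,269,935.44| = JPY 8,934,344.

JPY 8,934,344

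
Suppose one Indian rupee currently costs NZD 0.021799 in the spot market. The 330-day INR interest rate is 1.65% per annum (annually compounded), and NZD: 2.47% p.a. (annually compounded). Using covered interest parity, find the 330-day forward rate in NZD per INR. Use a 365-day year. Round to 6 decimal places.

T = 330/365 years.
Growth of 1 NZD over T: (1 + 0.0247)^(330/365) = 1.0223053.
INR growth factor: (1 + 0.0165)^(330/365) = 1.0149061.
Forward (NZD per INR) = 0.021799 × 1.0223053 / 1.0149061 = 0.02195793.

0.021958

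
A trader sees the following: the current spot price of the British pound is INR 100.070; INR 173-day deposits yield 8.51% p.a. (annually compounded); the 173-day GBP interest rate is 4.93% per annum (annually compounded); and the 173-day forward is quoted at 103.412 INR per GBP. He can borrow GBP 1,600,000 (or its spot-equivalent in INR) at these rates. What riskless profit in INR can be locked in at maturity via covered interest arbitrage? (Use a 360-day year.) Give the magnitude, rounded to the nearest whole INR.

T = 173/360 years.
Keep in GBP, deliver into the forward: 1,600,000·1.02339538432·103.412 = INR 169,330,181.57.
Swap to INR now, deposit: 1,600,000·100.070·1.04002838366 = INR 166,521,024.56.
The quoted forward overvalues GBP, so borrow INR, buy GBP at spot, deposit the GBP at 4.93%, and sell the proceeds forward at 103.412.
The gap between the two covered legs is INR 2,809,157.

INR 2,809,157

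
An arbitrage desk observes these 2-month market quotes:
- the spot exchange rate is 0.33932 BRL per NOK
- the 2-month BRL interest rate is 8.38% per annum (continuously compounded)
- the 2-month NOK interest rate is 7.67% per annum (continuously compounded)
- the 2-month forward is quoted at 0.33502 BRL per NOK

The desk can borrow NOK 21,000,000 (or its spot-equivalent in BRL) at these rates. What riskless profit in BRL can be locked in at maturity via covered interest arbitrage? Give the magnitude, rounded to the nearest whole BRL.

T = 2/12 years.
Keep in NOK, deliver into the forward: 21,000,000·1.012865389·0.33502 = BRL 7,125,933.42.
Swap to BRL now, deposit: 21,000,000·0.33932·1.014064656 = BRL 7,225,940.80.
The quoted forward undervalues NOK, so borrow NOK, convert to BRL at spot, deposit the BRL at 8.38%, and buy NOK forward at 0.33502 to cover the loan.
The gap between the two covered legs is BRL 100,007.

BRL 100,007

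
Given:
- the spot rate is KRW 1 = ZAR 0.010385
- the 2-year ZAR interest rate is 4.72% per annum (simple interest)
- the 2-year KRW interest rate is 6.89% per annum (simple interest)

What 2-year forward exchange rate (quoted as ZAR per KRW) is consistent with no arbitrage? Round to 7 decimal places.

T = 2 years.
ZAR accumulates by 1 + 0.0472×2 = 1.094400.
KRW accumulates by 1 + 0.0689×2 = 1.137800.
So F = 0.010385 × 1.094400 / 1.137800 = 0.009988877 (ZAR/KRW).

0.0099889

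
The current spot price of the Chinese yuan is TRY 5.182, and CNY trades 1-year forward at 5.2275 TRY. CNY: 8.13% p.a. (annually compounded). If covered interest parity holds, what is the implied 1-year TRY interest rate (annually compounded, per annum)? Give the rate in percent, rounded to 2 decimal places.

9.08%

T = 1 year.
F/S = 5.2275/5.182 = 1.0087804 = (growth of TRY) / (growth of CNY).
CNY growth factor: (1 + 0.0813)^1 = 1.081300.
So the TRY growth factor = 1.0907942.
Annualise: 1.0907942^(1/1) − 1 = 0.090794 = 9.08%.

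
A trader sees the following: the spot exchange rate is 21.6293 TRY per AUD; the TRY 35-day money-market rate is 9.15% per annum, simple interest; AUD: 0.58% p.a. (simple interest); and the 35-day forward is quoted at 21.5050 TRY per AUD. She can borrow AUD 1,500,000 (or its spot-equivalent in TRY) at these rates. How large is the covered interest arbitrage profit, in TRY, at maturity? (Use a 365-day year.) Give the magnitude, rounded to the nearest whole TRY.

TRY 453,172

T = 35/365 years.
Keep in AUD, deliver into the forward: 1,500,000·1.0005561644·21.5050 = TRY 32,275,440.47.
Swap to TRY now, deposit: 1,500,000·21.6293·1.0087739726 = TRY 32,728,612.33.
The quoted forward undervalues AUD, so borrow AUD, convert to TRY at spot, deposit the TRY at 9.15%, and buy AUD forward at 21.5050 to cover the loan.
Profit = 32,728,612.33 − 32,275,440.47 = TRY 453,172.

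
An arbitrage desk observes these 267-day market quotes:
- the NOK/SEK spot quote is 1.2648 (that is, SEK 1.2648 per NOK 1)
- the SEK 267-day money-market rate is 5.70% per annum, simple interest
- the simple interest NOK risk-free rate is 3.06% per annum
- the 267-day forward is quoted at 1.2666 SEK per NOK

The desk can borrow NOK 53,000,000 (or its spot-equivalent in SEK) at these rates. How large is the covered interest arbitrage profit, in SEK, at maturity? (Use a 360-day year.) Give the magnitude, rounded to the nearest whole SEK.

T = 267/360 years.
Invest the NOK and cover forward: 53,000,000 × 1.022695 × 1.2666 = SEK 68,653,310.81.
Convert at spot and invest in SEK: 53,000,000 × 1.2648 × 1.042275 = SEK 69,868,279.26.
The quoted forward undervalues NOK, so borrow NOK, convert to SEK at spot, deposit the SEK at 5.70%, and buy NOK forward at 1.2666 to cover the loan.
The gap between the two covered legs is SEK 1,214,968.

SEK 1,214,968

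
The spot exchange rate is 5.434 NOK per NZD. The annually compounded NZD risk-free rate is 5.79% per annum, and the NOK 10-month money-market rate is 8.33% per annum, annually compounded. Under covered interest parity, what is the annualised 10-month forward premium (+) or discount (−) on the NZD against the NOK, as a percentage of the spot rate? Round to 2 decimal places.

+2.40%

T = 10/12 years.
F = S · g_NOK/g_NZD = 5.434 × 1.0689497/1.0480223 = 5.542509.
(F − S)/S ÷ T = (5.542509 − 5.434)/5.434/(10/12) = 0.023962 → 2.40%.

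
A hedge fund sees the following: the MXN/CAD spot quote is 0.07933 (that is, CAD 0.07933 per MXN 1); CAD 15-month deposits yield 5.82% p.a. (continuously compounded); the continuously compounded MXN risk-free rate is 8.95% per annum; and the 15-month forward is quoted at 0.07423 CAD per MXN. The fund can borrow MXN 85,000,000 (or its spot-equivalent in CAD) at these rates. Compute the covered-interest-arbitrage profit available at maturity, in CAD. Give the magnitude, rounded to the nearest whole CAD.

T = 15/12 years.
Keep in MXN, deliver into the forward: 85,000,000·1.118373055·0.07423 = CAD 7,056,430.71.
Swap to CAD now, deposit: 85,000,000·0.07933·1.075461638 = CAD 7,251,891.60.
The quoted forward undervalues MXN, so borrow MXN, convert to CAD at spot, deposit the CAD at 5.82%, and buy MXN forward at 0.07423 to cover the loan.
Arbitrage profit = |7,056,430.71 − 7,251,891.60| = CAD 195,461.

CAD 195,461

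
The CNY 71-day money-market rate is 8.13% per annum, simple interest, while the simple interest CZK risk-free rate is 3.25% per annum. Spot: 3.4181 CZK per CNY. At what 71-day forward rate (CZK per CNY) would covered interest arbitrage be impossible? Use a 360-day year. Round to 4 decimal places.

T = 71/360 years.
Growth of 1 CZK over T: 1 + 0.0325×71/360 = 1.0064097.
Growth of 1 CNY over T: 1 + 0.0813×71/360 = 1.0160342.
CIP: F = S · (grow CZK)/(grow CNY) = 3.4181 × 1.0064097/1.0160342 = 3.385722 CZK per CNY.

3.3857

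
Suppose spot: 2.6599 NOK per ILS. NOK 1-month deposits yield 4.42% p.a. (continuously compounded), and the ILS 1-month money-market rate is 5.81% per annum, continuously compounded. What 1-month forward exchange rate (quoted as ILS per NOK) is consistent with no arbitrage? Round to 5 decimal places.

T = 1/12 years.
Growth of 1 NOK over T: e^(0.0442×1/12) = 1.0036901.
ILS accumulates by e^(0.0581×1/12) = 1.0048534.
Forward (NOK per ILS) = 2.6599 × 1.0036901 / 1.0048534 = 2.656821.
Invert for ILS per NOK: 1 / 2.656821 = 0.37639.

0.37639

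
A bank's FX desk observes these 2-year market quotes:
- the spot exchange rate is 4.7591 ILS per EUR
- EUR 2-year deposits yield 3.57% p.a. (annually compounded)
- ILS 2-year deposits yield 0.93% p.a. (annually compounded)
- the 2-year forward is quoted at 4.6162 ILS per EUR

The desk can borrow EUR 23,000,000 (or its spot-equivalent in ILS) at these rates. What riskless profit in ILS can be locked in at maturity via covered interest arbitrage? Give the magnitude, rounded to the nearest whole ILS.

ILS 2,383,929

T = 2 years.
Route A — deposit EUR, sell forward: 23,000,000 × 1.07267449 × 4.6162 = ILS 113,888,639.56.
Route B — convert at spot, deposit ILS: 23,000,000 × 4.7591 × 1.01868649 = ILS 111,504,710.11.
The quoted forward overvalues EUR, so borrow ILS, buy EUR at spot, deposit the EUR at 3.57%, and sell the proceeds forward at 4.6162.
Arbitrage profit = |113,888,639.56 − 111,504,710.11| = ILS 2,383,929.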